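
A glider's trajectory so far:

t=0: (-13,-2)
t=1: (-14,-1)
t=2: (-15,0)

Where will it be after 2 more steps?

The position changes by (-1,+1) every step.
step 3: (-15,0) + (-1,+1) → (-16,1)
step 4: (-16,1) + (-1,+1) → (-17,2)

(-17,2)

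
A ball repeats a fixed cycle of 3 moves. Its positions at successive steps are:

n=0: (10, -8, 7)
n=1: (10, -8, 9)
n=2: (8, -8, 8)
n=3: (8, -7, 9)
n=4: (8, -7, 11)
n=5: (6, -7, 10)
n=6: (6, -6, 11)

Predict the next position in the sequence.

The moves between consecutive positions are (+0, +0, +2), (-2, +0, -1), (+0, +1, +1), (+0, +0, +2), (-2, +0, -1), (+0, +1, +1); they repeat the 3-cycle [(+0, +0, +2), (-2, +0, -1), (+0, +1, +1)].
step 7: apply (+0, +0, +2) → (6, -6, 13)

(6, -6, 13)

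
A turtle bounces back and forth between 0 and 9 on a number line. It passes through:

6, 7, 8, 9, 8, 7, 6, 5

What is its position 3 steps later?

2

The value travels 1 per step and bounces off the walls at 0 and 9.
  step 8: 5 → 4
  step 9: 4 → 3
  step 10: 3 → 2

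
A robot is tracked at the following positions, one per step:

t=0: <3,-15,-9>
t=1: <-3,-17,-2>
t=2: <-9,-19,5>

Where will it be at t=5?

<-27,-25,26>

The position changes by <-6,-2,+7> every step.
step 3: <-9,-19,5> + <-6,-2,+7> → <-15,-21,12>
step 4: <-15,-21,12> + <-6,-2,+7> → <-21,-23,19>
step 5: <-21,-23,19> + <-6,-2,+7> → <-27,-25,26>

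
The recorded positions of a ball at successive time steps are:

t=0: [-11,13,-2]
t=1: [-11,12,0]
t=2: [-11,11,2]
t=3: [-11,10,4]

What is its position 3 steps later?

The position changes by [+0,-1,+2] every step.
step 4: [-11,10,4] + [+0,-1,+2] → [-11,9,6]
step 5: [-11,9,6] + [+0,-1,+2] → [-11,8,8]
step 6: [-11,8,8] + [+0,-1,+2] → [-11,7,10]

[-11,7,10]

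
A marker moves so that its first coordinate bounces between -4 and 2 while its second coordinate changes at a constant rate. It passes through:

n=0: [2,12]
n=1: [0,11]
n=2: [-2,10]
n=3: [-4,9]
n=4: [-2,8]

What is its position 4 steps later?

The first coordinate reflects between -4 and 2, moving 2 per step.
  step 5: -2 → 0
  step 6: 0 → 2
  step 7: 2 → 0
  step 8: 0 → -2
The second coordinate changes by -1 each step: at step 8 it is 4.

[-2,4]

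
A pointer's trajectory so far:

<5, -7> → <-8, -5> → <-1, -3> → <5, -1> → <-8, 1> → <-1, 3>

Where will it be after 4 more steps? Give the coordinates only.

<5, 11>

The first coordinate repeats the cycle [5, -8, -1] with period 3; step 9 mod 3 = 0, giving 5.
The second coordinate changes by +2 each step, so at step 9 it is -7 + 9·(2) = 11.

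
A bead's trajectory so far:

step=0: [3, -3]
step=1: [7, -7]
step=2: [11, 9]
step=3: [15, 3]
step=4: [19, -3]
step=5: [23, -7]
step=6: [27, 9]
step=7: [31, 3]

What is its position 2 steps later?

[39, -7]

First: linear, +4 per step → 39 at step 9.
Second: cycles through -3, -7, 9, 3 every 4 steps. Step 9 lands at position 1 of the cycle → -7.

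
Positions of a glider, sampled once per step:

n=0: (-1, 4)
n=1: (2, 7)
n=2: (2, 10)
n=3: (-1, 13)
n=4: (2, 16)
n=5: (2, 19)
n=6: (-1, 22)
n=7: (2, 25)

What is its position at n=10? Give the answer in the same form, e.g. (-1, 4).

First: cycles through -1, 2, 2 every 3 steps. Step 10 lands at position 1 of the cycle → 2.
Second: linear, +3 per step → 34 at step 10.

(2, 34)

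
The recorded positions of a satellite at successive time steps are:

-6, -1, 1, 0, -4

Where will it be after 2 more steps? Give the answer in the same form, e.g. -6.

-21

Taking differences between consecutive positions: +5, +2, -1, -4. These grow by -3 each step.
step 5: -4 − 7 → -11
step 6: -11 − 10 → -21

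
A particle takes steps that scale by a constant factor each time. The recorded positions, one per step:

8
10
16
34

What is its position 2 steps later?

250

Step-to-step displacements: +2, +6, +18; each is 3× the previous.
step 4: 34 + 54 → 88
step 5: 88 + 162 → 250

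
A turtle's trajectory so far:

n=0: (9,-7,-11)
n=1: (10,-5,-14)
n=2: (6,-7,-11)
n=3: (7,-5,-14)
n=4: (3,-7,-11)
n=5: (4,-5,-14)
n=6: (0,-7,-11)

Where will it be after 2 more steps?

(-3,-7,-11)

Differencing gives (+1,+2,-3), (-4,-2,+3), (+1,+2,-3), (-4,-2,+3), (+1,+2,-3), (-4,-2,+3). This is the pattern (+1,+2,-3), (-4,-2,+3) repeated.
step 7: apply (+1,+2,-3) → (1,-5,-14)
step 8: apply (-4,-2,+3) → (-3,-7,-11)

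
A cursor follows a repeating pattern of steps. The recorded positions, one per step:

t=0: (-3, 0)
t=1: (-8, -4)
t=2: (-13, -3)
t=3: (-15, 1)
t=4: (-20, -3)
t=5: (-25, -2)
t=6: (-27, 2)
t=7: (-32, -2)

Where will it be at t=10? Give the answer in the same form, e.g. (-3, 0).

The moves between consecutive positions are (-5, -4), (-5, +1), (-2, +4), (-5, -4), (-5, +1), (-2, +4), (-5, -4); they repeat the 3-cycle [(-5, -4), (-5, +1), (-2, +4)].
step 8: apply (-5, +1) → (-37, -1)
step 9: apply (-2, +4) → (-39, 3)
step 10: apply (-5, -4) → (-44, -1)

(-44, -1)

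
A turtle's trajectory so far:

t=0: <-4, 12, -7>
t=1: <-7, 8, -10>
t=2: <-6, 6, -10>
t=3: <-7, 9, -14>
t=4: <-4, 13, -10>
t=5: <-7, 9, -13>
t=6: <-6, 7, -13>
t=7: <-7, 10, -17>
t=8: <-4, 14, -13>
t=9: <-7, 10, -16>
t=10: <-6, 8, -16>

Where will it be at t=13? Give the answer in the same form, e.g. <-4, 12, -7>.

Step-to-step displacements: <-3, -4, -3>, <+1, -2, +0>, <-1, +3, -4>, <+3, +4, +4>, <-3, -4, -3>, <+1, -2, +0>, <-1, +3, -4>, <+3, +4, +4>, <-3, -4, -3>, <+1, -2, +0> — a repeating cycle of length 4.
step 11: apply <-1, +3, -4> → <-7, 11, -20>
step 12: apply <+3, +4, +4> → <-4, 15, -16>
step 13: apply <-3, -4, -3> → <-7, 11, -19>

<-7, 11, -19>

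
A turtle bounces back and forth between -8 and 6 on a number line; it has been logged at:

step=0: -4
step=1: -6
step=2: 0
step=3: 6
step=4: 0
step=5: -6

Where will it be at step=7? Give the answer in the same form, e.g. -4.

The value reflects between -8 and 6, moving 6 per step.
  step 6: -6 → -4
  step 7: -4 → 2

2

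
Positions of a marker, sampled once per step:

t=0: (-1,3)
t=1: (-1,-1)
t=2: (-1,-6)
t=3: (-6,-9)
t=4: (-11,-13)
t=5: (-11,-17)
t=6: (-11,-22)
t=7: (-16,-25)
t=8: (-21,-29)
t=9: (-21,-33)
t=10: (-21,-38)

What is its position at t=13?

(-31,-49)

The moves between consecutive positions are (+0,-4), (+0,-5), (-5,-3), (-5,-4), (+0,-4), (+0,-5), (-5,-3), (-5,-4), (+0,-4), (+0,-5); they repeat the 4-cycle [(+0,-4), (+0,-5), (-5,-3), (-5,-4)].
step 11: apply (-5,-3) → (-26,-41)
step 12: apply (-5,-4) → (-31,-45)
step 13: apply (+0,-4) → (-31,-49)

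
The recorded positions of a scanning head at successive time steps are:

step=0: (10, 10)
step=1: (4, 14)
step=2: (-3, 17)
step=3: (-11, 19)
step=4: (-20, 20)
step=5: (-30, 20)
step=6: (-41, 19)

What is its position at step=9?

(-80, 10)

Taking differences between consecutive positions: (-6, +4), (-7, +3), (-8, +2), (-9, +1), (-10, +0), (-11, -1). These grow by (-1, -1) each step.
step 7: (-41, 19) + (-12, -2) → (-53, 17)
step 8: (-53, 17) + (-13, -3) → (-66, 14)
step 9: (-66, 14) + (-14, -4) → (-80, 10)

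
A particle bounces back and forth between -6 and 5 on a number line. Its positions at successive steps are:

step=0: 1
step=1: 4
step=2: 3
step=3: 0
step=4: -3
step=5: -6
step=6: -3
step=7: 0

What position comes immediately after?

The value travels 3 per step and bounces off the walls at -6 and 5.
  step 8: 0 → 3

3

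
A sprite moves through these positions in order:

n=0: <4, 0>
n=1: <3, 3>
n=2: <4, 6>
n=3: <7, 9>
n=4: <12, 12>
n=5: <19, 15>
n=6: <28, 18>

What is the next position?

<39, 21>

Taking differences between consecutive positions: <-1, +3>, <+1, +3>, <+3, +3>, <+5, +3>, <+7, +3>, <+9, +3>. These grow by <+2, +0> each step.
step 7: <28, 18> + <+11, +3> → <39, 21>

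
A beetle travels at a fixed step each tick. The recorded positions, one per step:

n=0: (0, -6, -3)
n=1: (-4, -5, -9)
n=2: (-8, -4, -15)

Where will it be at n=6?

The position changes by (-4, +1, -6) every step.
step 3: (-8, -4, -15) + (-4, +1, -6) → (-12, -3, -21)
step 4: (-12, -3, -21) + (-4, +1, -6) → (-16, -2, -27)
step 5: (-16, -2, -27) + (-4, +1, -6) → (-20, -1, -33)
step 6: (-20, -1, -33) + (-4, +1, -6) → (-24, 0, -39)

(-24, 0, -39)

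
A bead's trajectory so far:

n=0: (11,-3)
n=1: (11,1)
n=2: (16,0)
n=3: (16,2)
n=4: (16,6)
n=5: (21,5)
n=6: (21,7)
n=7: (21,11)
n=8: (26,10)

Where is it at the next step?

The moves between consecutive positions are (+0,+4), (+5,-1), (+0,+2), (+0,+4), (+5,-1), (+0,+2), (+0,+4), (+5,-1); they repeat the 3-cycle [(+0,+4), (+5,-1), (+0,+2)].
step 9: apply (+0,+2) → (26,12)

(26,12)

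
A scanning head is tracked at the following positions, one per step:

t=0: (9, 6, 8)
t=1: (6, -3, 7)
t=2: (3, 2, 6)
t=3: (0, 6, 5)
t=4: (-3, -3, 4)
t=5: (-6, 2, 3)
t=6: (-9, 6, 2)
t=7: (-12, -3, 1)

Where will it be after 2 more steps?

First: linear, -3 per step → -18 at step 9.
Second: cycles through 6, -3, 2 every 3 steps. Step 9 lands at position 0 of the cycle → 6.
Third: linear, -1 per step → -1 at step 9.

(-18, 6, -1)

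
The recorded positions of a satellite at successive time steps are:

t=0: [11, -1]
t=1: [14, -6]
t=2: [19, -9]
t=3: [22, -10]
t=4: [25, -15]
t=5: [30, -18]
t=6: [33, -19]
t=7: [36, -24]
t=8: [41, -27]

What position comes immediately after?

[44, -28]

The moves between consecutive positions are [+3, -5], [+5, -3], [+3, -1], [+3, -5], [+5, -3], [+3, -1], [+3, -5], [+5, -3]; they repeat the 3-cycle [[+3, -5], [+5, -3], [+3, -1]].
step 9: apply [+3, -1] → [44, -28]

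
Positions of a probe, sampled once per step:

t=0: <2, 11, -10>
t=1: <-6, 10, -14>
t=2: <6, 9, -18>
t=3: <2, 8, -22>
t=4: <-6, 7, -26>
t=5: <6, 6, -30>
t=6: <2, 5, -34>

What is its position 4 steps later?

<-6, 1, -50>

The first coordinate repeats the cycle [2, -6, 6] with period 3; step 10 mod 3 = 1, giving -6.
The second coordinate changes by -1 each step, so at step 10 it is 11 + 10·(-1) = 1.
The third coordinate changes by -4 each step, so at step 10 it is -10 + 10·(-4) = -50.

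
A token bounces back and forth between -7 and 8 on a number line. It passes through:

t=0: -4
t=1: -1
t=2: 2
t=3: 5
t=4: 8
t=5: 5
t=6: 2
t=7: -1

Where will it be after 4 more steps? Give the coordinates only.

-1

The value travels 3 per step and bounces off the walls at -7 and 8.
  step 8: -1 → -4
  step 9: -4 → -7
  step 10: -7 → -4
  step 11: -4 → -1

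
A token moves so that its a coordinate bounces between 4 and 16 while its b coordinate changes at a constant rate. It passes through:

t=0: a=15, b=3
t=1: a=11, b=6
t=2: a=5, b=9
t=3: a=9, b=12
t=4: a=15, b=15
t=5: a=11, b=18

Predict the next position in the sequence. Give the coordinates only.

The a coordinate travels 6 per step and bounces off the walls at 4 and 16.
  step 6: 11 → 5
The b coordinate changes by +3 each step: at step 6 it is 21.

a=5, b=21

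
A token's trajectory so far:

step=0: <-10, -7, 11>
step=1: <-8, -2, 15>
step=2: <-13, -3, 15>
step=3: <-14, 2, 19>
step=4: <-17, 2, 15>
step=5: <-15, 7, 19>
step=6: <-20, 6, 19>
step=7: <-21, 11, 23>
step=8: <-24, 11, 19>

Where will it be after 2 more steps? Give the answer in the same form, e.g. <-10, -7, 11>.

The moves between consecutive positions are <+2, +5, +4>, <-5, -1, +0>, <-1, +5, +4>, <-3, +0, -4>, <+2, +5, +4>, <-5, -1, +0>, <-1, +5, +4>, <-3, +0, -4>; they repeat the 4-cycle [<+2, +5, +4>, <-5, -1, +0>, <-1, +5, +4>, <-3, +0, -4>].
step 9: apply <+2, +5, +4> → <-22, 16, 23>
step 10: apply <-5, -1, +0> → <-27, 15, 23>

<-27, 15, 23>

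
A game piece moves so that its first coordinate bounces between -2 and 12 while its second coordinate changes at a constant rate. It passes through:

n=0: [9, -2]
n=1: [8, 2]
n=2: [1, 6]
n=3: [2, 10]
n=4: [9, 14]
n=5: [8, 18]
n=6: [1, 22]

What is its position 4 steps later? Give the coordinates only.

[1, 38]

The first coordinate reflects between -2 and 12, moving 7 per step.
  step 7: 1 → 2
  step 8: 2 → 9
  step 9: 9 → 8
  step 10: 8 → 1
The second coordinate changes by +4 each step: at step 10 it is 38.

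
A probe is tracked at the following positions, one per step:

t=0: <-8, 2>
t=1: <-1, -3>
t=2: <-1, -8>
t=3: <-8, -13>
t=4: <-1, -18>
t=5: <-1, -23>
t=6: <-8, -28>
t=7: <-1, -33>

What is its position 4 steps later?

<-1, -53>

The first coordinate repeats the cycle [-8, -1, -1] with period 3; step 11 mod 3 = 2, giving -1.
The second coordinate changes by -5 each step, so at step 11 it is 2 + 11·(-5) = -53.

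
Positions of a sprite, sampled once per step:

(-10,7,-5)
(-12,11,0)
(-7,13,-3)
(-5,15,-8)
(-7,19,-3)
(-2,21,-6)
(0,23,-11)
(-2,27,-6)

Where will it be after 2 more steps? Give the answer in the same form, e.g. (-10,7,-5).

(5,31,-14)

Differencing gives (-2,+4,+5), (+5,+2,-3), (+2,+2,-5), (-2,+4,+5), (+5,+2,-3), (+2,+2,-5), (-2,+4,+5). This is the pattern (-2,+4,+5), (+5,+2,-3), (+2,+2,-5) repeated.
step 8: apply (+5,+2,-3) → (3,29,-9)
step 9: apply (+2,+2,-5) → (5,31,-14)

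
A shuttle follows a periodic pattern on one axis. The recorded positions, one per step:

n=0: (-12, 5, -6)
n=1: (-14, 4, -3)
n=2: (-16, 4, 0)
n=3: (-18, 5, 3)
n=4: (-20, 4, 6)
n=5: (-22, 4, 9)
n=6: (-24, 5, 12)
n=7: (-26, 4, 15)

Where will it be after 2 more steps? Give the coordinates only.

First: linear, -2 per step → -30 at step 9.
Second: cycles through 5, 4, 4 every 3 steps. Step 9 lands at position 0 of the cycle → 5.
Third: linear, +3 per step → 21 at step 9.

(-30, 5, 21)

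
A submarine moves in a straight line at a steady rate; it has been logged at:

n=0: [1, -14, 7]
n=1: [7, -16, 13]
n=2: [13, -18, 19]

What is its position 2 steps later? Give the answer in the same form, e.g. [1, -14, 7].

[25, -22, 31]

The position changes by [+6, -2, +6] every step.
step 3: [13, -18, 19] + [+6, -2, +6] → [19, -20, 25]
step 4: [19, -20, 25] + [+6, -2, +6] → [25, -22, 31]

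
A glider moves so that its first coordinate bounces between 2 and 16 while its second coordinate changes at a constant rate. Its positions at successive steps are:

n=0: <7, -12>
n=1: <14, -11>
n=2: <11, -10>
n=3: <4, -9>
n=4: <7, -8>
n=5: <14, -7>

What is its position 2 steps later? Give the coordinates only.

<4, -5>

The first coordinate travels 7 per step and bounces off the walls at 2 and 16.
  step 6: 14 → 11
  step 7: 11 → 4
The second coordinate changes by +1 each step: at step 7 it is -5.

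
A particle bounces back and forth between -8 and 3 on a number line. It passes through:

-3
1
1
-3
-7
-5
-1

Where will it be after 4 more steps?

The value reflects between -8 and 3, moving 4 per step.
  step 7: -1 → 3
  step 8: 3 → -1
  step 9: -1 → -5
  step 10: -5 → -7

-7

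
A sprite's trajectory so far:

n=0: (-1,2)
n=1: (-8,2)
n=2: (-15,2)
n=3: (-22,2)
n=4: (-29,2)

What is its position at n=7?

Each step adds (-7,+0) to the position.
step 5: (-29,2) + (-7,+0) → (-36,2)
step 6: (-36,2) + (-7,+0) → (-43,2)
step 7: (-43,2) + (-7,+0) → (-50,2)

(-50,2)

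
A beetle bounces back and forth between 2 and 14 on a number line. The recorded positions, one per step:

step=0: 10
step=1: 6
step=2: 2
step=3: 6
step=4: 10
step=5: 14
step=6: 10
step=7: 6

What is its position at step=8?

2

The value travels 4 per step and bounces off the walls at 2 and 14.
  step 8: 6 → 2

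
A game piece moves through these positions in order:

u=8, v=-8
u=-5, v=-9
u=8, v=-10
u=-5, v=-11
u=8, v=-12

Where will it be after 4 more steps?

U: cycles through 8, -5 every 2 steps. Step 8 lands at position 0 of the cycle → 8.
V: linear, -1 per step → -16 at step 8.

u=8, v=-16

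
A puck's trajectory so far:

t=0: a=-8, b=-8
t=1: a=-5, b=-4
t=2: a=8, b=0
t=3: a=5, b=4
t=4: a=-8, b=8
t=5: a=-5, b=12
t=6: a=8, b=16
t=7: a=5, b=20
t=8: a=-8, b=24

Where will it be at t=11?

a=5, b=36

A: cycles through -8, -5, 8, 5 every 4 steps. Step 11 lands at position 3 of the cycle → 5.
B: linear, +4 per step → 36 at step 11.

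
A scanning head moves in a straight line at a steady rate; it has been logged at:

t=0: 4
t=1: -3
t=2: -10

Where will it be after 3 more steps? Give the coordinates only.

Each step adds -7 to the position.
step 3: -10 − 7 → -17
step 4: -17 − 7 → -24
step 5: -24 − 7 → -31

-31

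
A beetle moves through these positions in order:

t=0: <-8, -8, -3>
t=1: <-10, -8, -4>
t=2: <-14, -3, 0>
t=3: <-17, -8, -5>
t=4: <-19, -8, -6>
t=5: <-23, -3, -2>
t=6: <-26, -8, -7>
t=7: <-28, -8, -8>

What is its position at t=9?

The moves between consecutive positions are <-2, +0, -1>, <-4, +5, +4>, <-3, -5, -5>, <-2, +0, -1>, <-4, +5, +4>, <-3, -5, -5>, <-2, +0, -1>; they repeat the 3-cycle [<-2, +0, -1>, <-4, +5, +4>, <-3, -5, -5>].
step 8: apply <-4, +5, +4> → <-32, -3, -4>
step 9: apply <-3, -5, -5> → <-35, -8, -9>

<-35, -8, -9>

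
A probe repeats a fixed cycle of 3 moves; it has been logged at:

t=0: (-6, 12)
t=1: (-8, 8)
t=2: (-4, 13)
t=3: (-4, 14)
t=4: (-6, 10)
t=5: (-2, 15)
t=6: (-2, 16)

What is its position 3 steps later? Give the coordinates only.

(0, 18)

Step-to-step displacements: (-2, -4), (+4, +5), (+0, +1), (-2, -4), (+4, +5), (+0, +1) — a repeating cycle of length 3.
step 7: apply (-2, -4) → (-4, 12)
step 8: apply (+4, +5) → (0, 17)
step 9: apply (+0, +1) → (0, 18)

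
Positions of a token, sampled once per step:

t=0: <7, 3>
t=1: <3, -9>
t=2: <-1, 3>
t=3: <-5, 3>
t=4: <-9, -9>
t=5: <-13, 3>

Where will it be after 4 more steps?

<-29, 3>

The first coordinate changes by -4 each step, so at step 9 it is 7 + 9·(-4) = -29.
The second coordinate repeats the cycle [3, -9, 3] with period 3; step 9 mod 3 = 0, giving 3.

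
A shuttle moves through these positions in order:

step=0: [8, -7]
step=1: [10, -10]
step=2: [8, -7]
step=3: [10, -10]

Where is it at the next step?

[8, -7]

Consecutive displacements [+2, -3], [-2, +3], [+2, -3] scale by a factor of -1 each step.
step 4: [10, -10] + [-2, +3] → [8, -7]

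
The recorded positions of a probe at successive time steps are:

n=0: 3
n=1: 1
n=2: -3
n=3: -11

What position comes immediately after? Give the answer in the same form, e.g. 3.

Step-to-step displacements: -2, -4, -8; each is 2× the previous.
step 4: -11 − 16 → -27

-27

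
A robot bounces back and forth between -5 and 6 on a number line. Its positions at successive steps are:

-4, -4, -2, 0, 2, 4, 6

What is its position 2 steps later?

The value reflects between -5 and 6, moving 2 per step.
  step 7: 6 → 4
  step 8: 4 → 2

2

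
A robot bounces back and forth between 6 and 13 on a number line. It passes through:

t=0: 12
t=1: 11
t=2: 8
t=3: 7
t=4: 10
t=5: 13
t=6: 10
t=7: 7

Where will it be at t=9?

11

The value reflects between 6 and 13, moving 3 per step.
  step 8: 7 → 8
  step 9: 8 → 11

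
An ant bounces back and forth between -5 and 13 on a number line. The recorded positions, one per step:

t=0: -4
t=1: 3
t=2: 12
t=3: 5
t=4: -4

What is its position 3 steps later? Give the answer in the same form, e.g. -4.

The value travels 9 per step and bounces off the walls at -5 and 13.
  step 5: -4 → 3
  step 6: 3 → 12
  step 7: 12 → 5

5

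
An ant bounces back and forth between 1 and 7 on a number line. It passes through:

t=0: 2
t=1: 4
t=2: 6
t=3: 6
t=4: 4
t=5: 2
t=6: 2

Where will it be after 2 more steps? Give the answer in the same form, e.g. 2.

6

The value reflects between 1 and 7, moving 2 per step.
  step 7: 2 → 4
  step 8: 4 → 6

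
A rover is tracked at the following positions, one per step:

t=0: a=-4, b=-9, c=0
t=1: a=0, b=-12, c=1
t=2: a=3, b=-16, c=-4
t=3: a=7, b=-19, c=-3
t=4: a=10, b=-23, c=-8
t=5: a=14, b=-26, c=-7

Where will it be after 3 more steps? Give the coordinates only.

a=24, b=-37, c=-16

Step-to-step displacements: (+4, -3, +1), (+3, -4, -5), (+4, -3, +1), (+3, -4, -5), (+4, -3, +1) — a repeating cycle of length 2.
step 6: apply (+3, -4, -5) → a=17, b=-30, c=-12
step 7: apply (+4, -3, +1) → a=21, b=-33, c=-11
step 8: apply (+3, -4, -5) → a=24, b=-37, c=-16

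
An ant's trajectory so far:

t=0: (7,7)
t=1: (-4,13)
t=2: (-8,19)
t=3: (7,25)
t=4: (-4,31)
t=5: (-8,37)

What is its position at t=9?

(7,61)

First: cycles through 7, -4, -8 every 3 steps. Step 9 lands at position 0 of the cycle → 7.
Second: linear, +6 per step → 61 at step 9.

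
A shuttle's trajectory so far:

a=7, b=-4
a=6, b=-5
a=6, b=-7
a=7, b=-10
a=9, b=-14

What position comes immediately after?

a=12, b=-19

First differences are (-1, -1), (+0, -2), (+1, -3), (+2, -4); their common second difference is (+1, -1) (constant acceleration).
step 5: a=9, b=-14 + (+3, -5) → a=12, b=-19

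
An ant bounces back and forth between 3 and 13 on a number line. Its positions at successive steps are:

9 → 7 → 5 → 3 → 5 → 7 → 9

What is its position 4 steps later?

9

The value reflects between 3 and 13, moving 2 per step.
  step 7: 9 → 11
  step 8: 11 → 13
  step 9: 13 → 11
  step 10: 11 → 9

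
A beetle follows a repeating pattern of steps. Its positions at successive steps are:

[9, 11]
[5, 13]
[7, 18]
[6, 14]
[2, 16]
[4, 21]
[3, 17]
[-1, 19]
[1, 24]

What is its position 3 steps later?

[-2, 27]

Differencing gives [-4, +2], [+2, +5], [-1, -4], [-4, +2], [+2, +5], [-1, -4], [-4, +2], [+2, +5]. This is the pattern [-4, +2], [+2, +5], [-1, -4] repeated.
step 9: apply [-1, -4] → [0, 20]
step 10: apply [-4, +2] → [-4, 22]
step 11: apply [+2, +5] → [-2, 27]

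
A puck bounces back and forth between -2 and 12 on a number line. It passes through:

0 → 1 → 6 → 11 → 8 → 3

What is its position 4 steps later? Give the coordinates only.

11

The value travels 5 per step and bounces off the walls at -2 and 12.
  step 6: 3 → -2
  step 7: -2 → 3
  step 8: 3 → 8
  step 9: 8 → 11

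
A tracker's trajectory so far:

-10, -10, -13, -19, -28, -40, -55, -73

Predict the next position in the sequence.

First differences are +0, -3, -6, -9, -12, -15, -18; their common second difference is -3 (constant acceleration).
step 8: -73 − 21 → -94

-94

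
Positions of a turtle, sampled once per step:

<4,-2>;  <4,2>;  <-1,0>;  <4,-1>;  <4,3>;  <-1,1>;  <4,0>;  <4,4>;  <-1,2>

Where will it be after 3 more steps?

<-1,3>

Step-to-step displacements: <+0,+4>, <-5,-2>, <+5,-1>, <+0,+4>, <-5,-2>, <+5,-1>, <+0,+4>, <-5,-2> — a repeating cycle of length 3.
step 9: apply <+5,-1> → <4,1>
step 10: apply <+0,+4> → <4,5>
step 11: apply <-5,-2> → <-1,3>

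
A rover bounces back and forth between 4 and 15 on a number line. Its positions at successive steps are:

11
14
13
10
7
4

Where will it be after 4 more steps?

14

The value reflects between 4 and 15, moving 3 per step.
  step 6: 4 → 7
  step 7: 7 → 10
  step 8: 10 → 13
  step 9: 13 → 14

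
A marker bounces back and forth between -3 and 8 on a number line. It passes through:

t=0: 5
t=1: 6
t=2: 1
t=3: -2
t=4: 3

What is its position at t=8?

1

The value travels 5 per step and bounces off the walls at -3 and 8.
  step 5: 3 → 8
  step 6: 8 → 3
  step 7: 3 → -2
  step 8: -2 → 1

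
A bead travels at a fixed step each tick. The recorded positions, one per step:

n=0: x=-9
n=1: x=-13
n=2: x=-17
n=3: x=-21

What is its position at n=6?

x=-33

The position changes by -4 every step.
step 4: -21 − 4 → x=-25
step 5: -25 − 4 → x=-29
step 6: -29 − 4 → x=-33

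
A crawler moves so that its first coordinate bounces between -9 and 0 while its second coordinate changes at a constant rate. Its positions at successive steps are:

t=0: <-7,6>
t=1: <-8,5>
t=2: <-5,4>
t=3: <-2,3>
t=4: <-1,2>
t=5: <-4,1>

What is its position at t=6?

The first coordinate reflects between -9 and 0, moving 3 per step.
  step 6: -4 → -7
The second coordinate changes by -1 each step: at step 6 it is 0.

<-7,0>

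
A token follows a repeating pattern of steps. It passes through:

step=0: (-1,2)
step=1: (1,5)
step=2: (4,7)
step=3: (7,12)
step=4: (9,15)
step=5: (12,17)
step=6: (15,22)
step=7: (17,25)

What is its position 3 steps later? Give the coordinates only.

The moves between consecutive positions are (+2,+3), (+3,+2), (+3,+5), (+2,+3), (+3,+2), (+3,+5), (+2,+3); they repeat the 3-cycle [(+2,+3), (+3,+2), (+3,+5)].
step 8: apply (+3,+2) → (20,27)
step 9: apply (+3,+5) → (23,32)
step 10: apply (+2,+3) → (25,35)

(25,35)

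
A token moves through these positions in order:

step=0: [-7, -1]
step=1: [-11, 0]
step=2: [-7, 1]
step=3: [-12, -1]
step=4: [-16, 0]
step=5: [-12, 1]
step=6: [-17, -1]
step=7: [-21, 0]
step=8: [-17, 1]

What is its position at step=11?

[-22, 1]

Differencing gives [-4, +1], [+4, +1], [-5, -2], [-4, +1], [+4, +1], [-5, -2], [-4, +1], [+4, +1]. This is the pattern [-4, +1], [+4, +1], [-5, -2] repeated.
step 9: apply [-5, -2] → [-22, -1]
step 10: apply [-4, +1] → [-26, 0]
step 11: apply [+4, +1] → [-22, 1]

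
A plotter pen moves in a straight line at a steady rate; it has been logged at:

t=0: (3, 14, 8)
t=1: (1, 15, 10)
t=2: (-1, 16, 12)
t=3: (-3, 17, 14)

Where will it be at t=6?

Each step adds (-2, +1, +2) to the position.
step 4: (-3, 17, 14) + (-2, +1, +2) → (-5, 18, 16)
step 5: (-5, 18, 16) + (-2, +1, +2) → (-7, 19, 18)
step 6: (-7, 19, 18) + (-2, +1, +2) → (-9, 20, 20)

(-9, 20, 20)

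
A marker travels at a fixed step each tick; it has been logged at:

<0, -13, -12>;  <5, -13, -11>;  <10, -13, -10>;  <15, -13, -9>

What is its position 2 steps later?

The position changes by <+5, +0, +1> every step.
step 4: <15, -13, -9> + <+5, +0, +1> → <20, -13, -8>
step 5: <20, -13, -8> + <+5, +0, +1> → <25, -13, -7>

<25, -13, -7>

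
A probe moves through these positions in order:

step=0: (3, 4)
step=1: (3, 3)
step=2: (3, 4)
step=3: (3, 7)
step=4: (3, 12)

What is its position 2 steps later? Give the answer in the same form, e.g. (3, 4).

Successive displacements: (+0, -1), (+0, +1), (+0, +3), (+0, +5) — each changes by (+0, +2).
step 5: (3, 12) + (+0, +7) → (3, 19)
step 6: (3, 19) + (+0, +9) → (3, 28)

(3, 28)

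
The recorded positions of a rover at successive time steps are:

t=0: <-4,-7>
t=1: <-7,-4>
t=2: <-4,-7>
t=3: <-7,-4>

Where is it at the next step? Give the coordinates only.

<-4,-7>

The jumps are <-3,+3>, <+3,-3>, <-3,+3> — a geometric progression with ratio -1.
step 4: <-7,-4> + <+3,-3> → <-4,-7>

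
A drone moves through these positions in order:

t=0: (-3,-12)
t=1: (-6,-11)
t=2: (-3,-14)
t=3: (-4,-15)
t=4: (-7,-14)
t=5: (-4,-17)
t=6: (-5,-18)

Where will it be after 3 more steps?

(-6,-21)

The moves between consecutive positions are (-3,+1), (+3,-3), (-1,-1), (-3,+1), (+3,-3), (-1,-1); they repeat the 3-cycle [(-3,+1), (+3,-3), (-1,-1)].
step 7: apply (-3,+1) → (-8,-17)
step 8: apply (+3,-3) → (-5,-20)
step 9: apply (-1,-1) → (-6,-21)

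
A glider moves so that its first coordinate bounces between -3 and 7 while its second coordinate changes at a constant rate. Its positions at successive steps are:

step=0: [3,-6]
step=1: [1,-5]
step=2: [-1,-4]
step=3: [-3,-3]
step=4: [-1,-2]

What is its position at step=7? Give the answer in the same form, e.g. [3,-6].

[5,1]

The first coordinate travels 2 per step and bounces off the walls at -3 and 7.
  step 5: -1 → 1
  step 6: 1 → 3
  step 7: 3 → 5
The second coordinate changes by +1 each step: at step 7 it is 1.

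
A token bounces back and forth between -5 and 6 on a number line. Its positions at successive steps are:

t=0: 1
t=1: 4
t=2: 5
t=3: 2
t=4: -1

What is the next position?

-4

The value reflects between -5 and 6, moving 3 per step.
  step 5: -1 → -4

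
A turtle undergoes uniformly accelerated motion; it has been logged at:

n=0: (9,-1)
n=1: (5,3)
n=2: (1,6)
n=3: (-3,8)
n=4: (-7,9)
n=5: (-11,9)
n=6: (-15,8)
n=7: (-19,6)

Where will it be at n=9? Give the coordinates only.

Successive displacements: (-4,+4), (-4,+3), (-4,+2), (-4,+1), (-4,+0), (-4,-1), (-4,-2) — each changes by (+0,-1).
step 8: (-19,6) + (-4,-3) → (-23,3)
step 9: (-23,3) + (-4,-4) → (-27,-1)

(-27,-1)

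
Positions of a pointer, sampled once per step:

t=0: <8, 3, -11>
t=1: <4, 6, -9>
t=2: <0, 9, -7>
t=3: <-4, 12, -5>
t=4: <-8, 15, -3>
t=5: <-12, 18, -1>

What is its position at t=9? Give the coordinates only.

<-28, 30, 7>

The position changes by <-4, +3, +2> every step.
step 6: <-12, 18, -1> + <-4, +3, +2> → <-16, 21, 1>
step 7: <-16, 21, 1> + <-4, +3, +2> → <-20, 24, 3>
step 8: <-20, 24, 3> + <-4, +3, +2> → <-24, 27, 5>
step 9: <-24, 27, 5> + <-4, +3, +2> → <-28, 30, 7>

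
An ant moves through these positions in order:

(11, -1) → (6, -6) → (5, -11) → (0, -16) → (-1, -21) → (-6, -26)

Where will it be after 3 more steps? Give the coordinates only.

(-13, -41)

Differencing gives (-5, -5), (-1, -5), (-5, -5), (-1, -5), (-5, -5). This is the pattern (-5, -5), (-1, -5) repeated.
step 6: apply (-1, -5) → (-7, -31)
step 7: apply (-5, -5) → (-12, -36)
step 8: apply (-1, -5) → (-13, -41)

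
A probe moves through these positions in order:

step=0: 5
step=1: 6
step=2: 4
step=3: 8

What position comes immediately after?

Consecutive displacements +1, -2, +4 scale by a factor of -2 each step.
step 4: 8 − 8 → 0

0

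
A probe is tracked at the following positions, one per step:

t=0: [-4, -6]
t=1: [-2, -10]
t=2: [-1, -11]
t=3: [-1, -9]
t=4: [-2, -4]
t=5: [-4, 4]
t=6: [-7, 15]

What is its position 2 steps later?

[-16, 46]

Taking differences between consecutive positions: [+2, -4], [+1, -1], [+0, +2], [-1, +5], [-2, +8], [-3, +11]. These grow by [-1, +3] each step.
step 7: [-7, 15] + [-4, +14] → [-11, 29]
step 8: [-11, 29] + [-5, +17] → [-16, 46]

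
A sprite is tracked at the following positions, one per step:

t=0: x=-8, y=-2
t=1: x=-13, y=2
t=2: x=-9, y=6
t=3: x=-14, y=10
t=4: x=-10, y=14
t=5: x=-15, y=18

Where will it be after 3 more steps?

x=-12, y=30

Differencing gives (-5,+4), (+4,+4), (-5,+4), (+4,+4), (-5,+4). This is the pattern (-5,+4), (+4,+4) repeated.
step 6: apply (+4,+4) → x=-11, y=22
step 7: apply (-5,+4) → x=-16, y=26
step 8: apply (+4,+4) → x=-12, y=30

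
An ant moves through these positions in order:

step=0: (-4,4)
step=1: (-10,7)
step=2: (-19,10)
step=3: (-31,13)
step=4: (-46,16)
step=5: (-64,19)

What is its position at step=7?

Successive displacements: (-6,+3), (-9,+3), (-12,+3), (-15,+3), (-18,+3) — each changes by (-3,+0).
step 6: (-64,19) + (-21,+3) → (-85,22)
step 7: (-85,22) + (-24,+3) → (-109,25)

(-109,25)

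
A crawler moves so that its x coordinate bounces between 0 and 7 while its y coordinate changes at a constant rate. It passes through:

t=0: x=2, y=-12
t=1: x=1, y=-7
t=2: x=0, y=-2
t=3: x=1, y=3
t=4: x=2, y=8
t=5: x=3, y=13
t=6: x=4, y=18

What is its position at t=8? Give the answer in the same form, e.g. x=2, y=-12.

The x coordinate travels 1 per step and bounces off the walls at 0 and 7.
  step 7: 4 → 5
  step 8: 5 → 6
The y coordinate changes by +5 each step: at step 8 it is 28.

x=6, y=28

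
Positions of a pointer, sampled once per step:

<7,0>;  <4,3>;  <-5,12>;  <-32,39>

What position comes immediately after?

Consecutive displacements <-3,+3>, <-9,+9>, <-27,+27> scale by a factor of 3 each step.
step 4: <-32,39> + <-81,+81> → <-113,120>

<-113,120>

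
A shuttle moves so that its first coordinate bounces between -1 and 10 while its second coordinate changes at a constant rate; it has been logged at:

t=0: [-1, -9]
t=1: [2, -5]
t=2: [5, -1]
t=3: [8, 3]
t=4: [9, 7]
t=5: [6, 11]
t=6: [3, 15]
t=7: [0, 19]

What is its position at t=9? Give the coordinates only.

The first coordinate travels 3 per step and bounces off the walls at -1 and 10.
  step 8: 0 → 1
  step 9: 1 → 4
The second coordinate changes by +4 each step: at step 9 it is 27.

[4, 27]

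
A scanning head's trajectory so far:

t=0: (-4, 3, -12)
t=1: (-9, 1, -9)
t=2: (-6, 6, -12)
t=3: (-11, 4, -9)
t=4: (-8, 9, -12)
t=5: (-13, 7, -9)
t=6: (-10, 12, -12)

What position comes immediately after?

Differencing gives (-5, -2, +3), (+3, +5, -3), (-5, -2, +3), (+3, +5, -3), (-5, -2, +3), (+3, +5, -3). This is the pattern (-5, -2, +3), (+3, +5, -3) repeated.
step 7: apply (-5, -2, +3) → (-15, 10, -9)

(-15, 10, -9)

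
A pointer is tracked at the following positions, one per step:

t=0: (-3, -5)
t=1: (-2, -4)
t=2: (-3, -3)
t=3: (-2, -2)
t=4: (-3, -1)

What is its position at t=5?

The first coordinate repeats the cycle [-3, -2] with period 2; step 5 mod 2 = 1, giving -2.
The second coordinate changes by +1 each step, so at step 5 it is -5 + 5·(1) = 0.

(-2, 0)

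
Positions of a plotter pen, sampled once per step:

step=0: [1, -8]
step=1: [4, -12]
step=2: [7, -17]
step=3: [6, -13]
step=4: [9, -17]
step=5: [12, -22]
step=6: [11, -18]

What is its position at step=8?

Step-to-step displacements: [+3, -4], [+3, -5], [-1, +4], [+3, -4], [+3, -5], [-1, +4] — a repeating cycle of length 3.
step 7: apply [+3, -4] → [14, -22]
step 8: apply [+3, -5] → [17, -27]

[17, -27]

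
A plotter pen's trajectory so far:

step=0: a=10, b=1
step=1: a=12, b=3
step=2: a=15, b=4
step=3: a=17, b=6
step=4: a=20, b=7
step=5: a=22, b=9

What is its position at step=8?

Differencing gives (+2, +2), (+3, +1), (+2, +2), (+3, +1), (+2, +2). This is the pattern (+2, +2), (+3, +1) repeated.
step 6: apply (+3, +1) → a=25, b=10
step 7: apply (+2, +2) → a=27, b=12
step 8: apply (+3, +1) → a=30, b=13

a=30, b=13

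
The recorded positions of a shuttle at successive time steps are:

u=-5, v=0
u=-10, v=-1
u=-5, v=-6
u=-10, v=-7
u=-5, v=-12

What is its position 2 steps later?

u=-5, v=-18

Differencing gives (-5,-1), (+5,-5), (-5,-1), (+5,-5). This is the pattern (-5,-1), (+5,-5) repeated.
step 5: apply (-5,-1) → u=-10, v=-13
step 6: apply (+5,-5) → u=-5, v=-18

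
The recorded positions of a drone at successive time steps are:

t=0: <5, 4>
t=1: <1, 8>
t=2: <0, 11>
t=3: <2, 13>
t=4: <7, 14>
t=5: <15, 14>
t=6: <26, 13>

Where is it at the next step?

<40, 11>

First differences are <-4, +4>, <-1, +3>, <+2, +2>, <+5, +1>, <+8, +0>, <+11, -1>; their common second difference is <+3, -1> (constant acceleration).
step 7: <26, 13> + <+14, -2> → <40, 11>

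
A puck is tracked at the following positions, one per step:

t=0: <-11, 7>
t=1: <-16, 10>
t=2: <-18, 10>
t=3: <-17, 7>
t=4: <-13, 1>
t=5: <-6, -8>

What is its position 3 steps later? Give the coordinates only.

<33, -53>

First differences are <-5, +3>, <-2, +0>, <+1, -3>, <+4, -6>, <+7, -9>; their common second difference is <+3, -3> (constant acceleration).
step 6: <-6, -8> + <+10, -12> → <4, -20>
step 7: <4, -20> + <+13, -15> → <17, -35>
step 8: <17, -35> + <+16, -18> → <33, -53>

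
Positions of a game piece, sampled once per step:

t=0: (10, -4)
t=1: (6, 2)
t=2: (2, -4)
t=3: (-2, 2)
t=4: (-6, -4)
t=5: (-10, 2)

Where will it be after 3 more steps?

(-22, -4)

The first coordinate changes by -4 each step, so at step 8 it is 10 + 8·(-4) = -22.
The second coordinate repeats the cycle [-4, 2] with period 2; step 8 mod 2 = 0, giving -4.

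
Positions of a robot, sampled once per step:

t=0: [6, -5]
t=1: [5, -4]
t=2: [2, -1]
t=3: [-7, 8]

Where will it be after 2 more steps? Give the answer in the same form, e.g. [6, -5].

[-115, 116]

Consecutive displacements [-1, +1], [-3, +3], [-9, +9] scale by a factor of 3 each step.
step 4: [-7, 8] + [-27, +27] → [-34, 35]
step 5: [-34, 35] + [-81, +81] → [-115, 116]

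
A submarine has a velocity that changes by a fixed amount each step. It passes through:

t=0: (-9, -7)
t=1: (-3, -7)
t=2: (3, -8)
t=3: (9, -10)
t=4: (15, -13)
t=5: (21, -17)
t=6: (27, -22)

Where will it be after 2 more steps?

First differences are (+6, +0), (+6, -1), (+6, -2), (+6, -3), (+6, -4), (+6, -5); their common second difference is (+0, -1) (constant acceleration).
step 7: (27, -22) + (+6, -6) → (33, -28)
step 8: (33, -28) + (+6, -7) → (39, -35)

(39, -35)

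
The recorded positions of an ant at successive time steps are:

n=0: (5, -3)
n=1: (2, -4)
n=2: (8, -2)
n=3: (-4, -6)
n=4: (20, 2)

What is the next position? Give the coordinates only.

Step-to-step displacements: (-3, -1), (+6, +2), (-12, -4), (+24, +8); each is -2× the previous.
step 5: (20, 2) + (-48, -16) → (-28, -14)

(-28, -14)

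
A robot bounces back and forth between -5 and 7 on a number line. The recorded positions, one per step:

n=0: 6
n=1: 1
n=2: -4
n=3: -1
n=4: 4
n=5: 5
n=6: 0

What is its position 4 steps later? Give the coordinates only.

4

The value travels 5 per step and bounces off the walls at -5 and 7.
  step 7: 0 → -5
  step 8: -5 → 0
  step 9: 0 → 5
  step 10: 5 → 4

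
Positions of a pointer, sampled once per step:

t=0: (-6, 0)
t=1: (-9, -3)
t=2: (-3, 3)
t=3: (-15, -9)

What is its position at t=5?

Step-to-step displacements: (-3, -3), (+6, +6), (-12, -12); each is -2× the previous.
step 4: (-15, -9) + (+24, +24) → (9, 15)
step 5: (9, 15) + (-48, -48) → (-39, -33)

(-39, -33)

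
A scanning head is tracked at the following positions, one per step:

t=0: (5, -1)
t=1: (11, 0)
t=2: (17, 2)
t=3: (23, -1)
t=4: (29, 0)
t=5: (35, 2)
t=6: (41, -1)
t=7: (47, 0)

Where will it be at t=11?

(71, 2)

First: linear, +6 per step → 71 at step 11.
Second: cycles through -1, 0, 2 every 3 steps. Step 11 lands at position 2 of the cycle → 2.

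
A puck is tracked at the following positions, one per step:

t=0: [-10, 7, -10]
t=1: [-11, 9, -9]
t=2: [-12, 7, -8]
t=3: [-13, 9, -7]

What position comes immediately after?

[-14, 7, -6]

First: linear, -1 per step → -14 at step 4.
Second: cycles through 7, 9 every 2 steps. Step 4 lands at position 0 of the cycle → 7.
Third: linear, +1 per step → -6 at step 4.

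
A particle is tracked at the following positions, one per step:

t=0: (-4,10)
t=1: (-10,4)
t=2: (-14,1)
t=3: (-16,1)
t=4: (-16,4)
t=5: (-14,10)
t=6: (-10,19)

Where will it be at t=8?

(4,46)

Successive displacements: (-6,-6), (-4,-3), (-2,+0), (+0,+3), (+2,+6), (+4,+9) — each changes by (+2,+3).
step 7: (-10,19) + (+6,+12) → (-4,31)
step 8: (-4,31) + (+8,+15) → (4,46)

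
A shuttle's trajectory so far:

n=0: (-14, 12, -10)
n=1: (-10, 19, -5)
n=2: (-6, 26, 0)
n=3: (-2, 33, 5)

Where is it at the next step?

(2, 40, 10)

Constant displacement of (+4, +7, +5) per step.
step 4: (-2, 33, 5) + (+4, +7, +5) → (2, 40, 10)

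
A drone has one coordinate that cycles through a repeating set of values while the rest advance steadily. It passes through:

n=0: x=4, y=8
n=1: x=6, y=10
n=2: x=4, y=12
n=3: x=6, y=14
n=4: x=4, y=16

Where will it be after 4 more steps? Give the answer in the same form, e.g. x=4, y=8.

x=4, y=24

The x coordinate repeats the cycle [4, 6] with period 2; step 8 mod 2 = 0, giving 4.
The y coordinate changes by +2 each step, so at step 8 it is 8 + 8·(2) = 24.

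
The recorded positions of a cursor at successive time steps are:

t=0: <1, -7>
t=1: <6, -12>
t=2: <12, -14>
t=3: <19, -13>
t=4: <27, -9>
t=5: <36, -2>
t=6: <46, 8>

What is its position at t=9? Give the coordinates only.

<82, 56>

First differences are <+5, -5>, <+6, -2>, <+7, +1>, <+8, +4>, <+9, +7>, <+10, +10>; their common second difference is <+1, +3> (constant acceleration).
step 7: <46, 8> + <+11, +13> → <57, 21>
step 8: <57, 21> + <+12, +16> → <69, 37>
step 9: <69, 37> + <+13, +19> → <82, 56>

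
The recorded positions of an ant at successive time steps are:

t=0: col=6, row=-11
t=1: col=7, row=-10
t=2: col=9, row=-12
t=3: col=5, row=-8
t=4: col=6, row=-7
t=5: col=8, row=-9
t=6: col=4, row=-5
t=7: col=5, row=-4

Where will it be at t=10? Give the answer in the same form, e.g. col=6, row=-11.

Differencing gives (+1, +1), (+2, -2), (-4, +4), (+1, +1), (+2, -2), (-4, +4), (+1, +1). This is the pattern (+1, +1), (+2, -2), (-4, +4) repeated.
step 8: apply (+2, -2) → col=7, row=-6
step 9: apply (-4, +4) → col=3, row=-2
step 10: apply (+1, +1) → col=4, row=-1

col=4, row=-1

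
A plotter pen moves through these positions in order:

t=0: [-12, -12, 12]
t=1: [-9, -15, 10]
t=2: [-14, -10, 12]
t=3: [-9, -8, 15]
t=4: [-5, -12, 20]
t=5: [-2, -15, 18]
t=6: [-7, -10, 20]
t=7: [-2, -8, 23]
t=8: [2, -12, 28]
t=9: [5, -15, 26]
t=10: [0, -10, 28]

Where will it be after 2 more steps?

The moves between consecutive positions are [+3, -3, -2], [-5, +5, +2], [+5, +2, +3], [+4, -4, +5], [+3, -3, -2], [-5, +5, +2], [+5, +2, +3], [+4, -4, +5], [+3, -3, -2], [-5, +5, +2]; they repeat the 4-cycle [[+3, -3, -2], [-5, +5, +2], [+5, +2, +3], [+4, -4, +5]].
step 11: apply [+5, +2, +3] → [5, -8, 31]
step 12: apply [+4, -4, +5] → [9, -12, 36]

[9, -12, 36]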